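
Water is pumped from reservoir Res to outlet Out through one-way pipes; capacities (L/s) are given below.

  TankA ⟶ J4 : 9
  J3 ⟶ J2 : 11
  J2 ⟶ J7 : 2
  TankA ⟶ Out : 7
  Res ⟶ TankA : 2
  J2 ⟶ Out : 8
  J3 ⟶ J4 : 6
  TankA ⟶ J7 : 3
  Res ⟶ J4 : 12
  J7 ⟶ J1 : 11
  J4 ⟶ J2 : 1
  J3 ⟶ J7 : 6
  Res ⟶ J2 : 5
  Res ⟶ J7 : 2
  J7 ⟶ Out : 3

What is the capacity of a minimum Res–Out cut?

Augment Res→TankA→Out: bottleneck 2, flow now 2.
Augment Res→J2→Out: bottleneck 5, flow now 7.
Augment Res→J7→Out: bottleneck 2, flow now 9.
Augment Res→J4→J2→Out: bottleneck 1, flow now 10.
No augmenting path remains; maximum flow = 10.
By max-flow min-cut, the minimum cut capacity equals the max flow.
In the residual graph, reachable from Res: {Res, J4}.
Min-cut edges: Res→TankA (2), Res→J2 (5), Res→J7 (2), J4→J2 (1); capacity 2 + 5 + 2 + 1 = 10.

10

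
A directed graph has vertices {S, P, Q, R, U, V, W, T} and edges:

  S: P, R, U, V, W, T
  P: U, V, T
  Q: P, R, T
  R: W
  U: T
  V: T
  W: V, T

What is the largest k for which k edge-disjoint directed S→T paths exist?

Assign every edge capacity 1; by Menger, the answer equals the max flow.
Path S→T (+1); total 1.
Path S→P→T (+1); total 2.
Path S→U→T (+1); total 3.
Path S→V→T (+1); total 4.
Path S→W→T (+1); total 5.
No residual S→T path; max flow = 5.
Certifying cut of size 5: {S→P, S→T, S→U, V→T, W→T}.

5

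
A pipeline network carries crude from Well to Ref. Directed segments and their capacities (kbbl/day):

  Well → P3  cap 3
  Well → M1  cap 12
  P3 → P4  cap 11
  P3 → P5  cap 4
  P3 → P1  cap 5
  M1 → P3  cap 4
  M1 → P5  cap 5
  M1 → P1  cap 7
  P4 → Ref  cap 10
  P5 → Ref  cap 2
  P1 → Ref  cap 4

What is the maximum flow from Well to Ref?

13

Augment Well→P3→P4→Ref: bottleneck 3, flow now 3.
Augment Well→M1→P5→Ref: bottleneck 2, flow now 5.
Augment Well→M1→P1→Ref: bottleneck 4, flow now 9.
Augment Well→M1→P3→P4→Ref: bottleneck 4, flow now 13.
No augmenting path remains; maximum flow = 13.
In the residual graph, reachable from Well: {Well, M1, P5, P1}.
Min-cut edges: Well→P3 (3), M1→P3 (4), P5→Ref (2), P1→Ref (4); capacity 3 + 4 + 2 + 4 = 13.
This cut is saturated, so no flow can exceed 13.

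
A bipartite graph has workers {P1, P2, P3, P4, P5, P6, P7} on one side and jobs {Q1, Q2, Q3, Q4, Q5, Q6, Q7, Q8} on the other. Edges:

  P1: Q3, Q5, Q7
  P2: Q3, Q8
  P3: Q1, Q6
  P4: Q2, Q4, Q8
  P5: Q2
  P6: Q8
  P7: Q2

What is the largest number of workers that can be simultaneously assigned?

6

Unit-capacity flow: source→left, listed edges, right→sink; max matching = max flow.
Augmenting path P1→Q3 (+1); matched 1.
Augmenting path P2→Q8 (+1); matched 2.
Augmenting path P3→Q1 (+1); matched 3.
Augmenting path P4→Q2 (+1); matched 4.
Augmenting path P5→Q2→P4→Q4 (+1); matched 5.
Augmenting path P6→Q8→P2→Q3→P1→Q5 (+1); matched 6.
No augmenting path remains; maximum matching = 6.
König certificate: {P1, P2, P3, P4, P6, Q2} is a vertex cover of size 6 (every listed pair touches it), so no matching can be larger.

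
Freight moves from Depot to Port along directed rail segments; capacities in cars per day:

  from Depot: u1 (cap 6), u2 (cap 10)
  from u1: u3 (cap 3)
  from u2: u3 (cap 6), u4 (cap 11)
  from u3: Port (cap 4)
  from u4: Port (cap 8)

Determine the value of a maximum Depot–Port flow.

12

Augment Depot→u1→u3→Port: bottleneck 3, flow now 3.
Augment Depot→u2→u3→Port: bottleneck 1, flow now 4.
Augment Depot→u2→u4→Port: bottleneck 8, flow now 12.
No augmenting path remains; maximum flow = 12.
In the residual graph, reachable from Depot: {Depot, u1, u2, u3, u4}.
Min-cut edges: u3→Port (4), u4→Port (8); capacity 4 + 8 = 12.
This cut is saturated, so no flow can exceed 12.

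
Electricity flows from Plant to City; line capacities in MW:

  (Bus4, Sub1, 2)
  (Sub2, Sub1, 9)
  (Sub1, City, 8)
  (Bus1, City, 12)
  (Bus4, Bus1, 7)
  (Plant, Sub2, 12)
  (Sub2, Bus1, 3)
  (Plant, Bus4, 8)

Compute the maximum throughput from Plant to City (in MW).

Augment Plant→Bus4→Bus1→City: bottleneck 7, flow now 7.
Augment Plant→Bus4→Sub1→City: bottleneck 1, flow now 8.
Augment Plant→Sub2→Bus1→City: bottleneck 3, flow now 11.
Augment Plant→Sub2→Sub1→City: bottleneck 7, flow now 18.
No augmenting path remains; maximum flow = 18.
In the residual graph, reachable from Plant: {Plant, Bus4, Sub2, Sub1}.
Min-cut edges: Bus4→Bus1 (7), Sub2→Bus1 (3), Sub1→City (8); capacity 7 + 3 + 8 = 18.
This cut is saturated, so no flow can exceed 18.

18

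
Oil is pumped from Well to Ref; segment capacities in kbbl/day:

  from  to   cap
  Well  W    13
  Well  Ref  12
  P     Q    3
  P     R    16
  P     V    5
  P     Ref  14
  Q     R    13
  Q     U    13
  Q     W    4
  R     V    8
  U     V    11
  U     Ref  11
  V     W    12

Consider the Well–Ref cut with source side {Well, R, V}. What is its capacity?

37

Edges leaving {Well, R, V}: Well→W (13), Well→Ref (12), V→W (12).
Cut capacity = 13 + 12 + 12 = 37.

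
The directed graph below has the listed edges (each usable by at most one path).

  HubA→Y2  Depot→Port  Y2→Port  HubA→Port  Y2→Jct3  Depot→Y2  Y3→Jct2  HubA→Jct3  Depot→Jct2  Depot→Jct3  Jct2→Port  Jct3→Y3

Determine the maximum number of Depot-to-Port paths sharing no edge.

3

Assign every edge capacity 1; by Menger, the answer equals the max flow.
Path Depot→Port (+1); total 1.
Path Depot→Y2→Port (+1); total 2.
Path Depot→Jct2→Port (+1); total 3.
No residual Depot→Port path; max flow = 3.
Certifying cut of size 3: {Depot→Port, Depot→Y2, Jct2→Port}.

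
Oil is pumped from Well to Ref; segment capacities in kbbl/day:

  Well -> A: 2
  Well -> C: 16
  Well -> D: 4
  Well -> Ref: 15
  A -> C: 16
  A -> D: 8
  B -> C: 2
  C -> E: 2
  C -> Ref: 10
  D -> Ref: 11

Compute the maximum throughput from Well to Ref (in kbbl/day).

31

Augment Well→Ref: bottleneck 15, flow now 15.
Augment Well→C→Ref: bottleneck 10, flow now 25.
Augment Well→D→Ref: bottleneck 4, flow now 29.
Augment Well→A→D→Ref: bottleneck 2, flow now 31.
No augmenting path remains; maximum flow = 31.
In the residual graph, reachable from Well: {Well, C, E}.
Min-cut edges: Well→A (2), Well→D (4), Well→Ref (15), C→Ref (10); capacity 2 + 4 + 15 + 10 = 31.
This cut is saturated, so no flow can exceed 31.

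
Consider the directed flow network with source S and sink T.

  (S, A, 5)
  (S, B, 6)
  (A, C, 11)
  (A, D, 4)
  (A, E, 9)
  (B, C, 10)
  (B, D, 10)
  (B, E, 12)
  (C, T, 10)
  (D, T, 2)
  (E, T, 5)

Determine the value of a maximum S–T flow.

11

Augment S→A→C→T: bottleneck 5, flow now 5.
Augment S→B→C→T: bottleneck 5, flow now 10.
Augment S→B→D→T: bottleneck 1, flow now 11.
No augmenting path remains; maximum flow = 11.
In the residual graph, reachable from S: {S}.
Min-cut edges: S→A (5), S→B (6); capacity 5 + 6 = 11.
This cut is saturated, so no flow can exceed 11.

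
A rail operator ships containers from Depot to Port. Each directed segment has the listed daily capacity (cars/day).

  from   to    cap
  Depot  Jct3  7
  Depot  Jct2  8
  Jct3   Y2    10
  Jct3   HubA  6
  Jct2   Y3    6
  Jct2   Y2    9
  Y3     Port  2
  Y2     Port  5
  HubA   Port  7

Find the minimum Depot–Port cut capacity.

13

Augment Depot→Jct3→Y2→Port: bottleneck 5, flow now 5.
Augment Depot→Jct3→HubA→Port: bottleneck 2, flow now 7.
Augment Depot→Jct2→Y3→Port: bottleneck 2, flow now 9.
Augment Depot→Jct2→Y2→Jct3→HubA→Port: bottleneck 4, flow now 13. (uses reverse residual edge)
No augmenting path remains; maximum flow = 13.
By max-flow min-cut, the minimum cut capacity equals the max flow.
In the residual graph, reachable from Depot: {Depot, Jct3, Jct2, Y3, Y2}.
Min-cut edges: Jct3→HubA (6), Y3→Port (2), Y2→Port (5); capacity 6 + 2 + 5 = 13.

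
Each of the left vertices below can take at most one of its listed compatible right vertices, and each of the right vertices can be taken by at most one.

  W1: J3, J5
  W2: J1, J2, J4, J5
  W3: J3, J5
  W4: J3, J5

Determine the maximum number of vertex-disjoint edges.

3

Unit-capacity flow: source→left, listed edges, right→sink; max matching = max flow.
Augmenting path W1→J3 (+1); matched 1.
Augmenting path W2→J1 (+1); matched 2.
Augmenting path W3→J5 (+1); matched 3.
No augmenting path remains; maximum matching = 3.
König certificate: {W2, J3, J5} is a vertex cover of size 3 (every listed pair touches it), so no matching can be larger.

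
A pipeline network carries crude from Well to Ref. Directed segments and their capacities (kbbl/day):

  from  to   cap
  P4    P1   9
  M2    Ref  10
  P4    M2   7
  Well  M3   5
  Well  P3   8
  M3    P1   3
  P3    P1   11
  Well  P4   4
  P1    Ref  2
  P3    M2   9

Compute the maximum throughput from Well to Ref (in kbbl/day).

Augment Well→P4→P1→Ref: bottleneck 2, flow now 2.
Augment Well→P4→M2→Ref: bottleneck 2, flow now 4.
Augment Well→P3→M2→Ref: bottleneck 8, flow now 12.
No augmenting path remains; maximum flow = 12.
In the residual graph, reachable from Well: {Well, P4, P3, M3, P1, M2}.
Min-cut edges: P1→Ref (2), M2→Ref (10); capacity 2 + 10 = 12.
This cut is saturated, so no flow can exceed 12.

12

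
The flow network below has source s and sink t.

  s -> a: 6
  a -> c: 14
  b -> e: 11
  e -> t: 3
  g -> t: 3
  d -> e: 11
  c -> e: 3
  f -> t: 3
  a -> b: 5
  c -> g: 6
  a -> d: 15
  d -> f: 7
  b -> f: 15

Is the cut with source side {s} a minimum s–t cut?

Given cut capacity: 6 = 6.
Augment s→a→b→e→t: bottleneck 3, flow now 3.
Augment s→a→b→f→t: bottleneck 2, flow now 5.
Augment s→a→c→g→t: bottleneck 1, flow now 6.
No augmenting path remains; maximum flow = 6.
Cut capacity 6 equals the max flow, so it is a minimum cut.

Yes — it is a minimum cut (capacity 6).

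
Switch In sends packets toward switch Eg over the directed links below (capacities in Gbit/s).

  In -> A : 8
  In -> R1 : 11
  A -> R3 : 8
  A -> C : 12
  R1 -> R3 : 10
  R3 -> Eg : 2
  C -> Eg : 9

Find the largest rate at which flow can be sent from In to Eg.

Augment In→A→R3→Eg: bottleneck 2, flow now 2.
Augment In→A→C→Eg: bottleneck 6, flow now 8.
Augment In→R1→R3→A→C→Eg: bottleneck 2, flow now 10. (uses reverse residual edge)
No augmenting path remains; maximum flow = 10.
In the residual graph, reachable from In: {In, R1, R3}.
Min-cut edges: In→A (8), R3→Eg (2); capacity 8 + 2 = 10.
This cut is saturated, so no flow can exceed 10.

10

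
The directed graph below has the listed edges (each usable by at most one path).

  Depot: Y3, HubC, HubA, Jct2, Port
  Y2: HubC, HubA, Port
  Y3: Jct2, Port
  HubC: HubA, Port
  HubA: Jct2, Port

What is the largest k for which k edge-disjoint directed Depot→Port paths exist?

4

Assign every edge capacity 1; by Menger, the answer equals the max flow.
Path Depot→Port (+1); total 1.
Path Depot→Y3→Port (+1); total 2.
Path Depot→HubC→Port (+1); total 3.
Path Depot→HubA→Port (+1); total 4.
No residual Depot→Port path; max flow = 4.
Certifying cut of size 4: {Depot→HubA, Depot→HubC, Depot→Port, Depot→Y3}.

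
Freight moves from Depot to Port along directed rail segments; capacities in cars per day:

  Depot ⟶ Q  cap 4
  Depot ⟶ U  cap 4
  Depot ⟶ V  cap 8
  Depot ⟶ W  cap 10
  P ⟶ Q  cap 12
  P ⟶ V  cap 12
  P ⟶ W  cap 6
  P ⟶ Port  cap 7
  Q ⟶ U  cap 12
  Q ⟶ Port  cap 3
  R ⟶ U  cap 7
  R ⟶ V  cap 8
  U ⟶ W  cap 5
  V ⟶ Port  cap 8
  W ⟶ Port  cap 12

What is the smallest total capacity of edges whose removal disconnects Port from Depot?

23

Augment Depot→Q→Port: bottleneck 3, flow now 3.
Augment Depot→V→Port: bottleneck 8, flow now 11.
Augment Depot→W→Port: bottleneck 10, flow now 21.
Augment Depot→U→W→Port: bottleneck 2, flow now 23.
No augmenting path remains; maximum flow = 23.
By max-flow min-cut, the minimum cut capacity equals the max flow.
In the residual graph, reachable from Depot: {Depot, Q, U, W}.
Min-cut edges: Depot→V (8), Q→Port (3), W→Port (12); capacity 8 + 3 + 12 = 23.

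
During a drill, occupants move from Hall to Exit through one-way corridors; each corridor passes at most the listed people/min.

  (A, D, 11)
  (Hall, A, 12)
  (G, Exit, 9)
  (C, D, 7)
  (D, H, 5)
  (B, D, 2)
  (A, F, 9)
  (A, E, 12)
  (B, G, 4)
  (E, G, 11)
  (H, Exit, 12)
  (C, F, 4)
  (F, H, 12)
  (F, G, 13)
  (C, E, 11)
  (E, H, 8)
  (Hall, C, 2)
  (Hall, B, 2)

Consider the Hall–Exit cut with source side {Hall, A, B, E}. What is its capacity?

Edges leaving {Hall, A, B, E}: Hall→C (2), A→D (11), A→F (9), B→D (2), B→G (4), E→G (11), E→H (8).
Cut capacity = 2 + 11 + 9 + 2 + 4 + 11 + 8 = 47.

47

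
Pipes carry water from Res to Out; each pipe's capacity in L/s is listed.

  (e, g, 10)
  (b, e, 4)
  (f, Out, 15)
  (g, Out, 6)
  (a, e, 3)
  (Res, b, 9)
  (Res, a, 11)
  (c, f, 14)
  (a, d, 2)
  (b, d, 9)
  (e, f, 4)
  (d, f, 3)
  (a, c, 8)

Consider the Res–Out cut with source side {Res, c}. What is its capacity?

Edges leaving {Res, c}: Res→a (11), Res→b (9), c→f (14).
Cut capacity = 11 + 9 + 14 = 34.

34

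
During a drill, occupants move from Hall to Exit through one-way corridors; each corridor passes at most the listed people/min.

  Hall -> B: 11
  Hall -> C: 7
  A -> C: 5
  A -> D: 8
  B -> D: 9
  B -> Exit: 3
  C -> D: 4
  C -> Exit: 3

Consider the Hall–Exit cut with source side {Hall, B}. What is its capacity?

Edges leaving {Hall, B}: Hall→C (7), B→D (9), B→Exit (3).
Cut capacity = 7 + 9 + 3 = 19.

19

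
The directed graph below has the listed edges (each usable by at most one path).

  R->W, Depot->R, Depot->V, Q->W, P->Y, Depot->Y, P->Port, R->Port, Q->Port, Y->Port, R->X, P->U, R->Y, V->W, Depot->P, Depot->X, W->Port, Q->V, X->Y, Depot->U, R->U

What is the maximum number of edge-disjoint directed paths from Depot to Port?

Assign every edge capacity 1; by Menger, the answer equals the max flow.
Path Depot→P→Port (+1); total 1.
Path Depot→R→Port (+1); total 2.
Path Depot→Y→Port (+1); total 3.
Path Depot→V→W→Port (+1); total 4.
No residual Depot→Port path; max flow = 4.
Certifying cut of size 4: {Depot→P, Depot→R, Depot→V, Y→Port}.

4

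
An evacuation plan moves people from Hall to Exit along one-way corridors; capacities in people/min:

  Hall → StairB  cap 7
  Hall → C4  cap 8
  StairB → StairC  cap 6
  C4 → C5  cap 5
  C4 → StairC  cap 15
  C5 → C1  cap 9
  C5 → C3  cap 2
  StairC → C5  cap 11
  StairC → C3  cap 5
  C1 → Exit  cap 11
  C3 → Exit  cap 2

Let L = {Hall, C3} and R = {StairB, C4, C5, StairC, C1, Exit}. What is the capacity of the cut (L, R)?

Edges leaving {Hall, C3}: Hall→StairB (7), Hall→C4 (8), C3→Exit (2).
Cut capacity = 7 + 8 + 2 = 17.

17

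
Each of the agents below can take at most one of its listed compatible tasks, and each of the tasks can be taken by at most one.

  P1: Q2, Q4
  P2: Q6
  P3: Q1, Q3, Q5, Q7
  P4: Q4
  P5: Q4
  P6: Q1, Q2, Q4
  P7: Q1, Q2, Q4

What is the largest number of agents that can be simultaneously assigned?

5

Unit-capacity flow: source→left, listed edges, right→sink; max matching = max flow.
Augmenting path P1→Q2 (+1); matched 1.
Augmenting path P2→Q6 (+1); matched 2.
Augmenting path P3→Q1 (+1); matched 3.
Augmenting path P4→Q4 (+1); matched 4.
Augmenting path P6→Q1→P3→Q3 (+1); matched 5.
No augmenting path remains; maximum matching = 5.
König certificate: {P2, P3, Q1, Q2, Q4} is a vertex cover of size 5 (every listed pair touches it), so no matching can be larger.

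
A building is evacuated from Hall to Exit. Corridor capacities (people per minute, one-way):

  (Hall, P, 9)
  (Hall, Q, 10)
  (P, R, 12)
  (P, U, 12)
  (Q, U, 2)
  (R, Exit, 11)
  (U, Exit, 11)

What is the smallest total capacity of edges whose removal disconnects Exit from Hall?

11

Augment Hall→P→R→Exit: bottleneck 9, flow now 9.
Augment Hall→Q→U→Exit: bottleneck 2, flow now 11.
No augmenting path remains; maximum flow = 11.
By max-flow min-cut, the minimum cut capacity equals the max flow.
In the residual graph, reachable from Hall: {Hall, Q}.
Min-cut edges: Hall→P (9), Q→U (2); capacity 9 + 2 = 11.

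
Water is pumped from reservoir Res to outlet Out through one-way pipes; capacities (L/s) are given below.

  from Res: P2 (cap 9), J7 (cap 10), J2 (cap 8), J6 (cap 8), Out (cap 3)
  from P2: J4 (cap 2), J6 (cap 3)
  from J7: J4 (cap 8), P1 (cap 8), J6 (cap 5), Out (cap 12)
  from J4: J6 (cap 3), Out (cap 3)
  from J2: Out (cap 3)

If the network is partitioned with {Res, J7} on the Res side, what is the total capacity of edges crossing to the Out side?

61

Edges leaving {Res, J7}: Res→P2 (9), Res→J2 (8), Res→J6 (8), Res→Out (3), J7→J4 (8), J7→P1 (8), J7→J6 (5), J7→Out (12).
Cut capacity = 9 + 8 + 8 + 3 + 8 + 8 + 5 + 12 = 61.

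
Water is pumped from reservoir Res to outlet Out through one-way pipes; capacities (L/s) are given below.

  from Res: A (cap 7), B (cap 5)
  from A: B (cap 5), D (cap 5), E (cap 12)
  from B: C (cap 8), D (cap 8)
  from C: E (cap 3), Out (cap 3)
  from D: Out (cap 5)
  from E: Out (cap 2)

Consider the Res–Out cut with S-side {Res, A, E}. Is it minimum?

No — its capacity is 17, but the minimum cut has capacity 10.

Given cut capacity: 5 + 5 + 5 + 2 = 17.
Augment Res→A→D→Out: bottleneck 5, flow now 5.
Augment Res→A→E→Out: bottleneck 2, flow now 7.
Augment Res→B→C→Out: bottleneck 3, flow now 10.
No augmenting path remains; maximum flow = 10.
In the residual graph, reachable from Res: {Res, A, B, C, D, E}.
Min-cut edges: C→Out (3), D→Out (5), E→Out (2); capacity 3 + 5 + 2 = 10.
Cut capacity 17 exceeds the max flow 10, so it is not minimum.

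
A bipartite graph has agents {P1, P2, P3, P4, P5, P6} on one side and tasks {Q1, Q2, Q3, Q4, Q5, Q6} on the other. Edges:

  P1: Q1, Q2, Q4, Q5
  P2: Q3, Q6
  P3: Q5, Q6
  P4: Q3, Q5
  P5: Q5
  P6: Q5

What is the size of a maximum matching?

Unit-capacity flow: source→left, listed edges, right→sink; max matching = max flow.
Augmenting path P1→Q1 (+1); matched 1.
Augmenting path P2→Q3 (+1); matched 2.
Augmenting path P3→Q5 (+1); matched 3.
Augmenting path P4→Q3→P2→Q6 (+1); matched 4.
No augmenting path remains; maximum matching = 4.
König certificate: {P1, Q3, Q5, Q6} is a vertex cover of size 4 (every listed pair touches it), so no matching can be larger.

4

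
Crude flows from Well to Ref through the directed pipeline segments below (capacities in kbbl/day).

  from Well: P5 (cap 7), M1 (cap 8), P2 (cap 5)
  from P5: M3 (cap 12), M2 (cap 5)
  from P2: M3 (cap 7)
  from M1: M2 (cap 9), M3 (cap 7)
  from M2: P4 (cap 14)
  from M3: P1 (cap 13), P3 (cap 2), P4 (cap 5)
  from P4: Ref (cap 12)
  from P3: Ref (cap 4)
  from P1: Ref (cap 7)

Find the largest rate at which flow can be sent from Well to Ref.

20

Augment Well→P5→M2→P4→Ref: bottleneck 5, flow now 5.
Augment Well→P5→M3→P4→Ref: bottleneck 2, flow now 7.
Augment Well→P2→M3→P4→Ref: bottleneck 3, flow now 10.
Augment Well→P2→M3→P3→Ref: bottleneck 2, flow now 12.
Augment Well→M1→M2→P4→Ref: bottleneck 2, flow now 14.
Augment Well→M1→M3→P1→Ref: bottleneck 6, flow now 20.
No augmenting path remains; maximum flow = 20.
In the residual graph, reachable from Well: {Well}.
Min-cut edges: Well→P5 (7), Well→P2 (5), Well→M1 (8); capacity 7 + 5 + 8 = 20.
This cut is saturated, so no flow can exceed 20.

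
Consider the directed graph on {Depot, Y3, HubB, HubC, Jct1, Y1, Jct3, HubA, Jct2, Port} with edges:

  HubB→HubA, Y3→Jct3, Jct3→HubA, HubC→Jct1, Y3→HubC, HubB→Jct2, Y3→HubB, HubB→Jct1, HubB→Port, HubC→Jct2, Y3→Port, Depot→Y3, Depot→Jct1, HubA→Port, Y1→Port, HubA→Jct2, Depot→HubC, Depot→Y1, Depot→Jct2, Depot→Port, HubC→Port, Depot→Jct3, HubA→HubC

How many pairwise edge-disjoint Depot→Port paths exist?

Assign every edge capacity 1; by Menger, the answer equals the max flow.
Path Depot→Port (+1); total 1.
Path Depot→Y3→Port (+1); total 2.
Path Depot→HubC→Port (+1); total 3.
Path Depot→Y1→Port (+1); total 4.
Path Depot→Jct3→HubA→Port (+1); total 5.
No residual Depot→Port path; max flow = 5.
Certifying cut of size 5: {Depot→HubC, Depot→Jct3, Depot→Port, Depot→Y1, Depot→Y3}.

5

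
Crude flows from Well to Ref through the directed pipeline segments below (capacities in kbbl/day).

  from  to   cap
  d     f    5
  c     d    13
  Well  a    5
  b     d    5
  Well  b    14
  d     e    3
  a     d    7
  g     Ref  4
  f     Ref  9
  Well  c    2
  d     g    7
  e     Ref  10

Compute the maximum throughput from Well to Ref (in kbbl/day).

Augment Well→a→d→e→Ref: bottleneck 3, flow now 3.
Augment Well→a→d→f→Ref: bottleneck 2, flow now 5.
Augment Well→b→d→f→Ref: bottleneck 3, flow now 8.
Augment Well→b→d→g→Ref: bottleneck 2, flow now 10.
Augment Well→c→d→g→Ref: bottleneck 2, flow now 12.
No augmenting path remains; maximum flow = 12.
In the residual graph, reachable from Well: {Well, b}.
Min-cut edges: Well→a (5), Well→c (2), b→d (5); capacity 5 + 2 + 5 = 12.
This cut is saturated, so no flow can exceed 12.

12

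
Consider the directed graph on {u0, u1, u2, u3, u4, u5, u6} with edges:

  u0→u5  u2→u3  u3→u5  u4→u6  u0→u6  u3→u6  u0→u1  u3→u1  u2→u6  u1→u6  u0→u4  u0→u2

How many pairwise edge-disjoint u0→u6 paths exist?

4

Assign every edge capacity 1; by Menger, the answer equals the max flow.
Path u0→u6 (+1); total 1.
Path u0→u1→u6 (+1); total 2.
Path u0→u2→u6 (+1); total 3.
Path u0→u4→u6 (+1); total 4.
No residual u0→u6 path; max flow = 4.
Certifying cut of size 4: {u0→u1, u0→u2, u0→u4, u0→u6}.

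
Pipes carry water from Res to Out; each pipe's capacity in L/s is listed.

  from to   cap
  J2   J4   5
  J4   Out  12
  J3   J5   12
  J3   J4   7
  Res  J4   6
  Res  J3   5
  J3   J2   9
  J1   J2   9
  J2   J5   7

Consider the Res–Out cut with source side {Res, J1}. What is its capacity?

20

Edges leaving {Res, J1}: Res→J3 (5), Res→J4 (6), J1→J2 (9).
Cut capacity = 5 + 6 + 9 = 20.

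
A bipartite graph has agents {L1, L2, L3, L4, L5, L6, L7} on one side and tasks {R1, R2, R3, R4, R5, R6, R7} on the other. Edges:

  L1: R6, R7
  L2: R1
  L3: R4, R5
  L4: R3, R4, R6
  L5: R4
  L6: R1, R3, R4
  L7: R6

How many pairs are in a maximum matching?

6

Unit-capacity flow: source→left, listed edges, right→sink; max matching = max flow.
Augmenting path L1→R6 (+1); matched 1.
Augmenting path L2→R1 (+1); matched 2.
Augmenting path L3→R4 (+1); matched 3.
Augmenting path L4→R3 (+1); matched 4.
Augmenting path L5→R4→L3→R5 (+1); matched 5.
Augmenting path L7→R6→L1→R7 (+1); matched 6.
No augmenting path remains; maximum matching = 6.
König certificate: {L1, L3, R1, R3, R4, R6} is a vertex cover of size 6 (every listed pair touches it), so no matching can be larger.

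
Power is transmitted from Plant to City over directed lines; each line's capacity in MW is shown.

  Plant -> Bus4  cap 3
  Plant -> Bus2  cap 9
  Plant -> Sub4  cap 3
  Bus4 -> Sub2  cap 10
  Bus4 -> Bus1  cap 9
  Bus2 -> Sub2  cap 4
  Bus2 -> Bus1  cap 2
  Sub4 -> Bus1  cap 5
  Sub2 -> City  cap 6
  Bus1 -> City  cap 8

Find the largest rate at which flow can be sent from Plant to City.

12

Augment Plant→Bus4→Sub2→City: bottleneck 3, flow now 3.
Augment Plant→Bus2→Sub2→City: bottleneck 3, flow now 6.
Augment Plant→Bus2→Bus1→City: bottleneck 2, flow now 8.
Augment Plant→Sub4→Bus1→City: bottleneck 3, flow now 11.
Augment Plant→Bus2→Sub2→Bus4→Bus1→City: bottleneck 1, flow now 12. (uses reverse residual edge)
No augmenting path remains; maximum flow = 12.
In the residual graph, reachable from Plant: {Plant, Bus2}.
Min-cut edges: Plant→Bus4 (3), Plant→Sub4 (3), Bus2→Sub2 (4), Bus2→Bus1 (2); capacity 3 + 3 + 4 + 2 = 12.
This cut is saturated, so no flow can exceed 12.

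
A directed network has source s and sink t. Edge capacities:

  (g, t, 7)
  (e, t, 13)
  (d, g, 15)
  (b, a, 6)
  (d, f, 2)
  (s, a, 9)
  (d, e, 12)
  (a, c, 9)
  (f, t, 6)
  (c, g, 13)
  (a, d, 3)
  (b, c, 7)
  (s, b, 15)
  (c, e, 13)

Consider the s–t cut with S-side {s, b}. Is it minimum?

Given cut capacity: 9 + 6 + 7 = 22.
Augment s→a→c→e→t: bottleneck 9, flow now 9.
Augment s→b→c→e→t: bottleneck 4, flow now 13.
Augment s→b→c→g→t: bottleneck 3, flow now 16.
Augment s→b→a→d→f→t: bottleneck 2, flow now 18.
Augment s→b→a→d→g→t: bottleneck 1, flow now 19.
No augmenting path remains; maximum flow = 19.
In the residual graph, reachable from s: {s, a, b}.
Min-cut edges: a→c (9), a→d (3), b→c (7); capacity 9 + 3 + 7 = 19.
Cut capacity 22 exceeds the max flow 19, so it is not minimum.

No — its capacity is 22, but the minimum cut has capacity 19.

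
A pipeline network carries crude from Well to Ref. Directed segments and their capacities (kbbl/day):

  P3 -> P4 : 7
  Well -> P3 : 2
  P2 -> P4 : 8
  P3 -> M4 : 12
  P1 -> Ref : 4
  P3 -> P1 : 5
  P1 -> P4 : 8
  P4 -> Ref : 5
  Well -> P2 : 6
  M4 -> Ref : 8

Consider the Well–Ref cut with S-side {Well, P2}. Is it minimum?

No — its capacity is 10, but the minimum cut has capacity 7.

Given cut capacity: 2 + 8 = 10.
Augment Well→P3→M4→Ref: bottleneck 2, flow now 2.
Augment Well→P2→P4→Ref: bottleneck 5, flow now 7.
No augmenting path remains; maximum flow = 7.
In the residual graph, reachable from Well: {Well, P2, P4}.
Min-cut edges: Well→P3 (2), P4→Ref (5); capacity 2 + 5 = 7.
Cut capacity 10 exceeds the max flow 7, so it is not minimum.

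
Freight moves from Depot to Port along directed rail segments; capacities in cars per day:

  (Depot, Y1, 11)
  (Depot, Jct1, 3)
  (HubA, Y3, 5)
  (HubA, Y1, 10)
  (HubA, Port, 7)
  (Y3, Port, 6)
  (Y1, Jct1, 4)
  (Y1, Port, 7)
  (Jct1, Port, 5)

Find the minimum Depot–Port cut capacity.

12

Augment Depot→Y1→Port: bottleneck 7, flow now 7.
Augment Depot→Jct1→Port: bottleneck 3, flow now 10.
Augment Depot→Y1→Jct1→Port: bottleneck 2, flow now 12.
No augmenting path remains; maximum flow = 12.
By max-flow min-cut, the minimum cut capacity equals the max flow.
In the residual graph, reachable from Depot: {Depot, Y1, Jct1}.
Min-cut edges: Y1→Port (7), Jct1→Port (5); capacity 7 + 5 = 12.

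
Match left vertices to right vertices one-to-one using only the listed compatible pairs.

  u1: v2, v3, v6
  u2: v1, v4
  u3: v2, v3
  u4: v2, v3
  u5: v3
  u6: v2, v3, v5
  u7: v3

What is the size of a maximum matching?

Unit-capacity flow: source→left, listed edges, right→sink; max matching = max flow.
Augmenting path u1→v2 (+1); matched 1.
Augmenting path u2→v1 (+1); matched 2.
Augmenting path u3→v3 (+1); matched 3.
Augmenting path u6→v5 (+1); matched 4.
Augmenting path u4→v2→u1→v6 (+1); matched 5.
No augmenting path remains; maximum matching = 5.
König certificate: {u1, u2, u6, v2, v3} is a vertex cover of size 5 (every listed pair touches it), so no matching can be larger.

5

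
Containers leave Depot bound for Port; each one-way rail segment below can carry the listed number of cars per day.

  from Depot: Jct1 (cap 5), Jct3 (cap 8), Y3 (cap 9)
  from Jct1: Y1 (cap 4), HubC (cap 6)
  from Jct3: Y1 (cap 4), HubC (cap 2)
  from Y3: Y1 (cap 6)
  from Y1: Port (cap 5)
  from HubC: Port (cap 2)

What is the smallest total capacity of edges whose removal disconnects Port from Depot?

7

Augment Depot→Jct1→Y1→Port: bottleneck 4, flow now 4.
Augment Depot→Jct1→HubC→Port: bottleneck 1, flow now 5.
Augment Depot→Jct3→Y1→Port: bottleneck 1, flow now 6.
Augment Depot→Jct3→HubC→Port: bottleneck 1, flow now 7.
No augmenting path remains; maximum flow = 7.
By max-flow min-cut, the minimum cut capacity equals the max flow.
In the residual graph, reachable from Depot: {Depot, Jct1, Jct3, Y3, Y1, HubC}.
Min-cut edges: Y1→Port (5), HubC→Port (2); capacity 5 + 2 = 7.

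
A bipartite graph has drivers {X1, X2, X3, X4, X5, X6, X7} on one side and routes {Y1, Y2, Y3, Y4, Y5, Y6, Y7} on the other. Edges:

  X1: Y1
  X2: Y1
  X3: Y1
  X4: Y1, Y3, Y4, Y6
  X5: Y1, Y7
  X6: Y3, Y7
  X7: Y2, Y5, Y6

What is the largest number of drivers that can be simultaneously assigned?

Unit-capacity flow: source→left, listed edges, right→sink; max matching = max flow.
Augmenting path X1→Y1 (+1); matched 1.
Augmenting path X4→Y3 (+1); matched 2.
Augmenting path X5→Y7 (+1); matched 3.
Augmenting path X7→Y2 (+1); matched 4.
Augmenting path X6→Y3→X4→Y4 (+1); matched 5.
No augmenting path remains; maximum matching = 5.
König certificate: {X4, X5, X6, X7, Y1} is a vertex cover of size 5 (every listed pair touches it), so no matching can be larger.

5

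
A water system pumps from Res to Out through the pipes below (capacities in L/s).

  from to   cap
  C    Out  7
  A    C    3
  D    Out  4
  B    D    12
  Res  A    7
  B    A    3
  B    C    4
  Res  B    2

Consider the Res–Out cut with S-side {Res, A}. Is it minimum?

Yes — it is a minimum cut (capacity 5).

Given cut capacity: 2 + 3 = 5.
Augment Res→A→C→Out: bottleneck 3, flow now 3.
Augment Res→B→C→Out: bottleneck 2, flow now 5.
No augmenting path remains; maximum flow = 5.
Cut capacity 5 equals the max flow, so it is a minimum cut.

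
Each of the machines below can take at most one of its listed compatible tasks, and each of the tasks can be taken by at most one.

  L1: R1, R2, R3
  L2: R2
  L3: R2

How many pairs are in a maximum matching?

2

Unit-capacity flow: source→left, listed edges, right→sink; max matching = max flow.
Augmenting path L1→R1 (+1); matched 1.
Augmenting path L2→R2 (+1); matched 2.
No augmenting path remains; maximum matching = 2.
König certificate: {L1, R2} is a vertex cover of size 2 (every listed pair touches it), so no matching can be larger.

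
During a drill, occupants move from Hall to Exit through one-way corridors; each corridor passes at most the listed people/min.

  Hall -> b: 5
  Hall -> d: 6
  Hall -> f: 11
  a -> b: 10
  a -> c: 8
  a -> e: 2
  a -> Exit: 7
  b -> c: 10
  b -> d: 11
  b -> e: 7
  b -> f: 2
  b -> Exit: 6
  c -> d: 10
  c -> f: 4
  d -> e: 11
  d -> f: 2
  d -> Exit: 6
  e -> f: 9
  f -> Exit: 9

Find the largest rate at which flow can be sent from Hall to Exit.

20

Augment Hall→b→Exit: bottleneck 5, flow now 5.
Augment Hall→d→Exit: bottleneck 6, flow now 11.
Augment Hall→f→Exit: bottleneck 9, flow now 20.
No augmenting path remains; maximum flow = 20.
In the residual graph, reachable from Hall: {Hall, f}.
Min-cut edges: Hall→b (5), Hall→d (6), f→Exit (9); capacity 5 + 6 + 9 = 20.
This cut is saturated, so no flow can exceed 20.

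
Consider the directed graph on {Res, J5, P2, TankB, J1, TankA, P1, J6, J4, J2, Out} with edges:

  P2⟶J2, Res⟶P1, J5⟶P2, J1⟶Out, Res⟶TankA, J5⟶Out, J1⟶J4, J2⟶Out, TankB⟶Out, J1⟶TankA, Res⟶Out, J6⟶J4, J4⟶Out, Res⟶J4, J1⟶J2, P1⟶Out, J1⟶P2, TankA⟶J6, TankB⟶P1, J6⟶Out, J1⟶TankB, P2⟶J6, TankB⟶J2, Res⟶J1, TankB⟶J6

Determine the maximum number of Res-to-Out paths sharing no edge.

Assign every edge capacity 1; by Menger, the answer equals the max flow.
Path Res→Out (+1); total 1.
Path Res→J1→Out (+1); total 2.
Path Res→P1→Out (+1); total 3.
Path Res→J4→Out (+1); total 4.
Path Res→TankA→J6→Out (+1); total 5.
No residual Res→Out path; max flow = 5.
Certifying cut of size 5: {Res→J1, Res→J4, Res→Out, Res→P1, Res→TankA}.

5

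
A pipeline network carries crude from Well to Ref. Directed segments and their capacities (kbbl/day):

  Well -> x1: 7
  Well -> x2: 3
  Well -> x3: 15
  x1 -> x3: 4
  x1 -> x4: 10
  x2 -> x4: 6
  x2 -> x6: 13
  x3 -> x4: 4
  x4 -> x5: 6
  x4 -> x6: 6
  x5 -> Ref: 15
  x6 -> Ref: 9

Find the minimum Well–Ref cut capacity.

14

Augment Well→x2→x6→Ref: bottleneck 3, flow now 3.
Augment Well→x1→x4→x5→Ref: bottleneck 6, flow now 9.
Augment Well→x1→x4→x6→Ref: bottleneck 1, flow now 10.
Augment Well→x3→x4→x6→Ref: bottleneck 4, flow now 14.
No augmenting path remains; maximum flow = 14.
By max-flow min-cut, the minimum cut capacity equals the max flow.
In the residual graph, reachable from Well: {Well, x3}.
Min-cut edges: Well→x1 (7), Well→x2 (3), x3→x4 (4); capacity 7 + 3 + 4 = 14.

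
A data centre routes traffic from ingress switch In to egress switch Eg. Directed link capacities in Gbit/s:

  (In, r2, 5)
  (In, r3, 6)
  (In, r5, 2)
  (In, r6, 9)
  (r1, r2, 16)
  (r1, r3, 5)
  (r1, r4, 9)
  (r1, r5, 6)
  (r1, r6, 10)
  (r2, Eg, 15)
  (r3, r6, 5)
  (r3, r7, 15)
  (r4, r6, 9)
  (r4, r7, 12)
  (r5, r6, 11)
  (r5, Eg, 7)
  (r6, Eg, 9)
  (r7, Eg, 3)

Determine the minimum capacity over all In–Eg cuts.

19

Augment In→r2→Eg: bottleneck 5, flow now 5.
Augment In→r5→Eg: bottleneck 2, flow now 7.
Augment In→r6→Eg: bottleneck 9, flow now 16.
Augment In→r3→r7→Eg: bottleneck 3, flow now 19.
No augmenting path remains; maximum flow = 19.
By max-flow min-cut, the minimum cut capacity equals the max flow.
In the residual graph, reachable from In: {In, r3, r6, r7}.
Min-cut edges: In→r2 (5), In→r5 (2), r6→Eg (9), r7→Eg (3); capacity 5 + 2 + 9 + 3 = 19.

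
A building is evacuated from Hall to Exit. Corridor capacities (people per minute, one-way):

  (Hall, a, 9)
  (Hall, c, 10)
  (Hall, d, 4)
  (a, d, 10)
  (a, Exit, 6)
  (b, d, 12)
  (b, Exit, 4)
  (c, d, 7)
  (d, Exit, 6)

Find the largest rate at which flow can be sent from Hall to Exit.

12

Augment Hall→a→Exit: bottleneck 6, flow now 6.
Augment Hall→d→Exit: bottleneck 4, flow now 10.
Augment Hall→a→d→Exit: bottleneck 2, flow now 12.
No augmenting path remains; maximum flow = 12.
In the residual graph, reachable from Hall: {Hall, a, c, d}.
Min-cut edges: a→Exit (6), d→Exit (6); capacity 6 + 6 = 12.
This cut is saturated, so no flow can exceed 12.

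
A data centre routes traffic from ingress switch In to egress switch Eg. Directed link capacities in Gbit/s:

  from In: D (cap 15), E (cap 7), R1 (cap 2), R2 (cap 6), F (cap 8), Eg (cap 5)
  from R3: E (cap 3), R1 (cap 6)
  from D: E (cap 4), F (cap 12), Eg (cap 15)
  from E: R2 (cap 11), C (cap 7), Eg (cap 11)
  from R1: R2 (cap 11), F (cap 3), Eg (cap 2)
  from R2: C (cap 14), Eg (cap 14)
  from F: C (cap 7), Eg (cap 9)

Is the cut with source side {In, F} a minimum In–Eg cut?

Given cut capacity: 15 + 7 + 2 + 6 + 5 + 7 + 9 = 51.
Augment In→Eg: bottleneck 5, flow now 5.
Augment In→D→Eg: bottleneck 15, flow now 20.
Augment In→E→Eg: bottleneck 7, flow now 27.
Augment In→R1→Eg: bottleneck 2, flow now 29.
Augment In→R2→Eg: bottleneck 6, flow now 35.
Augment In→F→Eg: bottleneck 8, flow now 43.
No augmenting path remains; maximum flow = 43.
In the residual graph, reachable from In: {In}.
Min-cut edges: In→D (15), In→E (7), In→R1 (2), In→R2 (6), In→F (8), In→Eg (5); capacity 15 + 7 + 2 + 6 + 8 + 5 = 43.
Cut capacity 51 exceeds the max flow 43, so it is not minimum.

No — its capacity is 51, but the minimum cut has capacity 43.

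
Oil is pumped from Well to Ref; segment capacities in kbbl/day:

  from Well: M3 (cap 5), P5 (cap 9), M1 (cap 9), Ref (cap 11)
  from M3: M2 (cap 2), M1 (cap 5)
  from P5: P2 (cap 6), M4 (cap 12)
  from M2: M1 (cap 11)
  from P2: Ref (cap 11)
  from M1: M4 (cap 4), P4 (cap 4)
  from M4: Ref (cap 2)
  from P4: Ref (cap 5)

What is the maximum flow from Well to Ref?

Augment Well→Ref: bottleneck 11, flow now 11.
Augment Well→P5→P2→Ref: bottleneck 6, flow now 17.
Augment Well→P5→M4→Ref: bottleneck 2, flow now 19.
Augment Well→M1→P4→Ref: bottleneck 4, flow now 23.
No augmenting path remains; maximum flow = 23.
In the residual graph, reachable from Well: {Well, M3, P5, M2, M1, M4}.
Min-cut edges: Well→Ref (11), P5→P2 (6), M1→P4 (4), M4→Ref (2); capacity 11 + 6 + 4 + 2 = 23.
This cut is saturated, so no flow can exceed 23.

23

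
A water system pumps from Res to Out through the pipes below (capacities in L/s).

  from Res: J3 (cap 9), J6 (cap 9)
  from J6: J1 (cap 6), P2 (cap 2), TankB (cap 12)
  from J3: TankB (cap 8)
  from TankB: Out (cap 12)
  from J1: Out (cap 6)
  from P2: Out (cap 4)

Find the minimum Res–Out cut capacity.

Augment Res→J6→TankB→Out: bottleneck 9, flow now 9.
Augment Res→J3→TankB→Out: bottleneck 3, flow now 12.
Augment Res→J3→TankB→J6→J1→Out: bottleneck 5, flow now 17. (uses reverse residual edge)
No augmenting path remains; maximum flow = 17.
By max-flow min-cut, the minimum cut capacity equals the max flow.
In the residual graph, reachable from Res: {Res, J3}.
Min-cut edges: Res→J6 (9), J3→TankB (8); capacity 9 + 8 = 17.

17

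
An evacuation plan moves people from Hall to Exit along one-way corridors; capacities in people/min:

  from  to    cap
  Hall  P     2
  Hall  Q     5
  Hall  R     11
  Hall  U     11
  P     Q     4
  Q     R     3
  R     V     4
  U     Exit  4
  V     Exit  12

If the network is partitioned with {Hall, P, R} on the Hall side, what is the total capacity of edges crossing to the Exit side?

Edges leaving {Hall, P, R}: Hall→Q (5), Hall→U (11), P→Q (4), R→V (4).
Cut capacity = 5 + 11 + 4 + 4 = 24.

24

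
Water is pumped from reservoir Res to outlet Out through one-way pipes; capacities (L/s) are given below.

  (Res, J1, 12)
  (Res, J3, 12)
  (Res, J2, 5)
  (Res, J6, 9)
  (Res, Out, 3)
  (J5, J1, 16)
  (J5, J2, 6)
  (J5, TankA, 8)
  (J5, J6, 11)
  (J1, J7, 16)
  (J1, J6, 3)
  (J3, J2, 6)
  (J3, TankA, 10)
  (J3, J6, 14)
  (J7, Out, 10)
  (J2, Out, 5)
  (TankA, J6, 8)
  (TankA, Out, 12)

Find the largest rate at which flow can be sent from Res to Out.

28

Augment Res→Out: bottleneck 3, flow now 3.
Augment Res→J2→Out: bottleneck 5, flow now 8.
Augment Res→J1→J7→Out: bottleneck 10, flow now 18.
Augment Res→J3→TankA→Out: bottleneck 10, flow now 28.
No augmenting path remains; maximum flow = 28.
In the residual graph, reachable from Res: {Res, J1, J3, J7, J2, J6}.
Min-cut edges: Res→Out (3), J3→TankA (10), J7→Out (10), J2→Out (5); capacity 3 + 10 + 10 + 5 = 28.
This cut is saturated, so no flow can exceed 28.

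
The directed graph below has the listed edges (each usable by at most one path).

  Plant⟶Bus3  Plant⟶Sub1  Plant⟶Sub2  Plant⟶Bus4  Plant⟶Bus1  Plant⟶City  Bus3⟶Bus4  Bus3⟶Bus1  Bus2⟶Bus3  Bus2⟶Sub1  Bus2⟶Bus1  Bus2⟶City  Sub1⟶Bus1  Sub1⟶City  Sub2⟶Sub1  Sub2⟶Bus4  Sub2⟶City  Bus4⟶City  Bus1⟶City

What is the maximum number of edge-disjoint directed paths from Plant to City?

Assign every edge capacity 1; by Menger, the answer equals the max flow.
Path Plant→City (+1); total 1.
Path Plant→Sub1→City (+1); total 2.
Path Plant→Sub2→City (+1); total 3.
Path Plant→Bus4→City (+1); total 4.
Path Plant→Bus1→City (+1); total 5.
No residual Plant→City path; max flow = 5.
Certifying cut of size 5: {Bus1→City, Bus4→City, Plant→City, Plant→Sub1, Plant→Sub2}.

5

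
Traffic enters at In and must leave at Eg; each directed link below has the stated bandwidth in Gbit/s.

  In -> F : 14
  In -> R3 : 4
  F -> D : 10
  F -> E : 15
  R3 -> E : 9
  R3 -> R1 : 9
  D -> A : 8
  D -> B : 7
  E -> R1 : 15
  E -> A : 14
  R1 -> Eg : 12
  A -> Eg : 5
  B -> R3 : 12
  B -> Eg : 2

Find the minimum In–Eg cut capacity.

Augment In→R3→R1→Eg: bottleneck 4, flow now 4.
Augment In→F→D→A→Eg: bottleneck 5, flow now 9.
Augment In→F→D→B→Eg: bottleneck 2, flow now 11.
Augment In→F→E→R1→Eg: bottleneck 7, flow now 18.
No augmenting path remains; maximum flow = 18.
By max-flow min-cut, the minimum cut capacity equals the max flow.
In the residual graph, reachable from In: {In}.
Min-cut edges: In→F (14), In→R3 (4); capacity 14 + 4 = 18.

18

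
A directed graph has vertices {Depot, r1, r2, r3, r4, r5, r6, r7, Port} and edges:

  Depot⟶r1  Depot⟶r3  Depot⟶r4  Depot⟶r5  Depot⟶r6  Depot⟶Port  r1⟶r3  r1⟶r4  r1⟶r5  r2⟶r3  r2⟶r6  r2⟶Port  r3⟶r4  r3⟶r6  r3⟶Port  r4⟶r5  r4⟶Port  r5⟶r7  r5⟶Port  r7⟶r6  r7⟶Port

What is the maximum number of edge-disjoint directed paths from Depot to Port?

5

Assign every edge capacity 1; by Menger, the answer equals the max flow.
Path Depot→Port (+1); total 1.
Path Depot→r3→Port (+1); total 2.
Path Depot→r4→Port (+1); total 3.
Path Depot→r5→Port (+1); total 4.
Path Depot→r1→r5→r7→Port (+1); total 5.
No residual Depot→Port path; max flow = 5.
Certifying cut of size 5: {Depot→Port, Depot→r1, Depot→r3, Depot→r4, Depot→r5}.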